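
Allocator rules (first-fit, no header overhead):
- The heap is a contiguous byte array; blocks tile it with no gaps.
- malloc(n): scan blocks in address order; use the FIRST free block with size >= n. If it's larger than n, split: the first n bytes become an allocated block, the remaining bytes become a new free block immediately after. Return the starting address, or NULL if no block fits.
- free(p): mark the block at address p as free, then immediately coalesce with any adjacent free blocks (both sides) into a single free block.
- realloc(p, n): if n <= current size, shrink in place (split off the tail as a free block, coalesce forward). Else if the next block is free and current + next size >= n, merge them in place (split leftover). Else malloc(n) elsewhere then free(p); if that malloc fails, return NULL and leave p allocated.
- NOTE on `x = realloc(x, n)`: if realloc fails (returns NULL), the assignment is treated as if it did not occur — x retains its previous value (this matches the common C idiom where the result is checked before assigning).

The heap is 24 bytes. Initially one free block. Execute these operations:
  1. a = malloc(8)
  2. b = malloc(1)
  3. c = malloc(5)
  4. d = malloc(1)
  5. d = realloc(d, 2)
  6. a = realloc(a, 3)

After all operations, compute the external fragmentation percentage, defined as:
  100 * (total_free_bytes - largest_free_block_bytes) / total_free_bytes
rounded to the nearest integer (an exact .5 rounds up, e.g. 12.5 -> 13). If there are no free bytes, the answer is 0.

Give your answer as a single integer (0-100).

Op 1: a = malloc(8) -> a = 0; heap: [0-7 ALLOC][8-23 FREE]
Op 2: b = malloc(1) -> b = 8; heap: [0-7 ALLOC][8-8 ALLOC][9-23 FREE]
Op 3: c = malloc(5) -> c = 9; heap: [0-7 ALLOC][8-8 ALLOC][9-13 ALLOC][14-23 FREE]
Op 4: d = malloc(1) -> d = 14; heap: [0-7 ALLOC][8-8 ALLOC][9-13 ALLOC][14-14 ALLOC][15-23 FREE]
Op 5: d = realloc(d, 2) -> d = 14; heap: [0-7 ALLOC][8-8 ALLOC][9-13 ALLOC][14-15 ALLOC][16-23 FREE]
Op 6: a = realloc(a, 3) -> a = 0; heap: [0-2 ALLOC][3-7 FREE][8-8 ALLOC][9-13 ALLOC][14-15 ALLOC][16-23 FREE]
Free blocks: [5 8] total_free=13 largest=8 -> 100*(13-8)/13 = 500/13 ≈ 38.462 -> rounds to 38

Answer: 38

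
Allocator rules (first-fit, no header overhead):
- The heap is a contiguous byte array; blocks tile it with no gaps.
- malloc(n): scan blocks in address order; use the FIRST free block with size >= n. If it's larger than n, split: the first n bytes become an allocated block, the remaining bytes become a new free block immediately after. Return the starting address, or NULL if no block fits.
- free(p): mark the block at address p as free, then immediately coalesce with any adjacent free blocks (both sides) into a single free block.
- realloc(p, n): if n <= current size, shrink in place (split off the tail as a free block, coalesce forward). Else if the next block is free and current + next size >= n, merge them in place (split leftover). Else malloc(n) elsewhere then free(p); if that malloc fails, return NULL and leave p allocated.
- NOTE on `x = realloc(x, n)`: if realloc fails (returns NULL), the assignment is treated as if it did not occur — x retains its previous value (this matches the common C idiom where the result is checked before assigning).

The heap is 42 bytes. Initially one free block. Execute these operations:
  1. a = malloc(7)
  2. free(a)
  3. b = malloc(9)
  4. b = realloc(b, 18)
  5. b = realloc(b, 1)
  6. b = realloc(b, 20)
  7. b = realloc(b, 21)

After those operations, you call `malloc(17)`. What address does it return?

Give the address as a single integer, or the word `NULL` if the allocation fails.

Answer: 21

Derivation:
Op 1: a = malloc(7) -> a = 0; heap: [0-6 ALLOC][7-41 FREE]
Op 2: free(a) -> (freed a); heap: [0-41 FREE]
Op 3: b = malloc(9) -> b = 0; heap: [0-8 ALLOC][9-41 FREE]
Op 4: b = realloc(b, 18) -> b = 0; heap: [0-17 ALLOC][18-41 FREE]
Op 5: b = realloc(b, 1) -> b = 0; heap: [0-0 ALLOC][1-41 FREE]
Op 6: b = realloc(b, 20) -> b = 0; heap: [0-19 ALLOC][20-41 FREE]
Op 7: b = realloc(b, 21) -> b = 0; heap: [0-20 ALLOC][21-41 FREE]
malloc(17): first-fit scan over [0-20 ALLOC][21-41 FREE] -> 21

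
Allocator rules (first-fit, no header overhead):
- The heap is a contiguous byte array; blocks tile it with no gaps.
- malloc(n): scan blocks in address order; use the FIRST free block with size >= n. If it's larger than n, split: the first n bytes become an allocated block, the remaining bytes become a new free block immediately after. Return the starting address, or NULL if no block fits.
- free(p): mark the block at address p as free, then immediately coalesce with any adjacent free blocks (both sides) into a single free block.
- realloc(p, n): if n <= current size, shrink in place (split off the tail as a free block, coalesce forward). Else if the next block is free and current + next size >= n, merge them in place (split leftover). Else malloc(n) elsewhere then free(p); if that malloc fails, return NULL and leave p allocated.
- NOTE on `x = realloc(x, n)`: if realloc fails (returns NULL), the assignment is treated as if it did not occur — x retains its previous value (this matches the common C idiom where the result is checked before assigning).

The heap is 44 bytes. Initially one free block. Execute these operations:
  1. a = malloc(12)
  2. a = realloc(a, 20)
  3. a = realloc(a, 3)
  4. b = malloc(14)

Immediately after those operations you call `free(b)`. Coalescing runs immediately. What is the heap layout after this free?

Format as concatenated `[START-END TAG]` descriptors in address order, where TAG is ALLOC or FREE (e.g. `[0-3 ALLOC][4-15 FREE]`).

Op 1: a = malloc(12) -> a = 0; heap: [0-11 ALLOC][12-43 FREE]
Op 2: a = realloc(a, 20) -> a = 0; heap: [0-19 ALLOC][20-43 FREE]
Op 3: a = realloc(a, 3) -> a = 0; heap: [0-2 ALLOC][3-43 FREE]
Op 4: b = malloc(14) -> b = 3; heap: [0-2 ALLOC][3-16 ALLOC][17-43 FREE]
free(b): b = 3 -> block [3-16 ALLOC]; mark free, coalesce with adjacent free neighbors -> [0-2 ALLOC][3-43 FREE]

Answer: [0-2 ALLOC][3-43 FREE]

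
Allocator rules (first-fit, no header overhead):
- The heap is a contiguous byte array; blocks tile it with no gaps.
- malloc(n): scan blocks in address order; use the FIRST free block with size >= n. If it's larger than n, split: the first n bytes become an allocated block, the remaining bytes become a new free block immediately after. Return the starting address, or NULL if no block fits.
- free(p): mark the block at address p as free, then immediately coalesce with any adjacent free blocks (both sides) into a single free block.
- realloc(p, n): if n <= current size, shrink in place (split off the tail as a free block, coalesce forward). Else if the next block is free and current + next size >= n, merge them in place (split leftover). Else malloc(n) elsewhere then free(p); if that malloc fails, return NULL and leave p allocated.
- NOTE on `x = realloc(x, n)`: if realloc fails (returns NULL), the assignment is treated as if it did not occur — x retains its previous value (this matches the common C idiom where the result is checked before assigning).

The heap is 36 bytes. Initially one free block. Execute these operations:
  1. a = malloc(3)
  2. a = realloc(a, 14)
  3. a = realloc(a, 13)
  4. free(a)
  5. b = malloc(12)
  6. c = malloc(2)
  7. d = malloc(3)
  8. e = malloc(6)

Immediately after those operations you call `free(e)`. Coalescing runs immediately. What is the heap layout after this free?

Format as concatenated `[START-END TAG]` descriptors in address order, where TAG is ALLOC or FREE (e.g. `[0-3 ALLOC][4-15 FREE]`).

Answer: [0-11 ALLOC][12-13 ALLOC][14-16 ALLOC][17-35 FREE]

Derivation:
Op 1: a = malloc(3) -> a = 0; heap: [0-2 ALLOC][3-35 FREE]
Op 2: a = realloc(a, 14) -> a = 0; heap: [0-13 ALLOC][14-35 FREE]
Op 3: a = realloc(a, 13) -> a = 0; heap: [0-12 ALLOC][13-35 FREE]
Op 4: free(a) -> (freed a); heap: [0-35 FREE]
Op 5: b = malloc(12) -> b = 0; heap: [0-11 ALLOC][12-35 FREE]
Op 6: c = malloc(2) -> c = 12; heap: [0-11 ALLOC][12-13 ALLOC][14-35 FREE]
Op 7: d = malloc(3) -> d = 14; heap: [0-11 ALLOC][12-13 ALLOC][14-16 ALLOC][17-35 FREE]
Op 8: e = malloc(6) -> e = 17; heap: [0-11 ALLOC][12-13 ALLOC][14-16 ALLOC][17-22 ALLOC][23-35 FREE]
free(e): e = 17 -> block [17-22 ALLOC]; mark free, coalesce with adjacent free neighbors -> [0-11 ALLOC][12-13 ALLOC][14-16 ALLOC][17-35 FREE]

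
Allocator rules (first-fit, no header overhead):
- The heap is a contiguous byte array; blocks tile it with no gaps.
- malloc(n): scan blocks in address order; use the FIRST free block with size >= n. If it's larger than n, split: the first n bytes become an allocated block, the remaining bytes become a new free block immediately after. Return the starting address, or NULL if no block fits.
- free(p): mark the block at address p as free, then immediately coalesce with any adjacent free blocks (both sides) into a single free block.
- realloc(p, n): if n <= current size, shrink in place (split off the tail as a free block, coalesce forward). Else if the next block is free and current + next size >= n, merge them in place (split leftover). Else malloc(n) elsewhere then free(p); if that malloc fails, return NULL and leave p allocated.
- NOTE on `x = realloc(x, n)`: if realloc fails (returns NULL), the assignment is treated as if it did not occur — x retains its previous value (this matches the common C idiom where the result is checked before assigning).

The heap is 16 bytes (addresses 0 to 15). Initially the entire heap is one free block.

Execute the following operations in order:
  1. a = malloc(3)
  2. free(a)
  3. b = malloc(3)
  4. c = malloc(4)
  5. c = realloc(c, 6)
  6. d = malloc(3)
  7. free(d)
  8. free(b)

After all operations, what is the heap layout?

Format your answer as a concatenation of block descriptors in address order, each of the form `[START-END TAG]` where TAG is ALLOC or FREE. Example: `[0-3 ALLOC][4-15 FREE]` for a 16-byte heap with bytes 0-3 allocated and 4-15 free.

Op 1: a = malloc(3) -> a = 0; heap: [0-2 ALLOC][3-15 FREE]
Op 2: free(a) -> (freed a); heap: [0-15 FREE]
Op 3: b = malloc(3) -> b = 0; heap: [0-2 ALLOC][3-15 FREE]
Op 4: c = malloc(4) -> c = 3; heap: [0-2 ALLOC][3-6 ALLOC][7-15 FREE]
Op 5: c = realloc(c, 6) -> c = 3; heap: [0-2 ALLOC][3-8 ALLOC][9-15 FREE]
Op 6: d = malloc(3) -> d = 9; heap: [0-2 ALLOC][3-8 ALLOC][9-11 ALLOC][12-15 FREE]
Op 7: free(d) -> (freed d); heap: [0-2 ALLOC][3-8 ALLOC][9-15 FREE]
Op 8: free(b) -> (freed b); heap: [0-2 FREE][3-8 ALLOC][9-15 FREE]

Answer: [0-2 FREE][3-8 ALLOC][9-15 FREE]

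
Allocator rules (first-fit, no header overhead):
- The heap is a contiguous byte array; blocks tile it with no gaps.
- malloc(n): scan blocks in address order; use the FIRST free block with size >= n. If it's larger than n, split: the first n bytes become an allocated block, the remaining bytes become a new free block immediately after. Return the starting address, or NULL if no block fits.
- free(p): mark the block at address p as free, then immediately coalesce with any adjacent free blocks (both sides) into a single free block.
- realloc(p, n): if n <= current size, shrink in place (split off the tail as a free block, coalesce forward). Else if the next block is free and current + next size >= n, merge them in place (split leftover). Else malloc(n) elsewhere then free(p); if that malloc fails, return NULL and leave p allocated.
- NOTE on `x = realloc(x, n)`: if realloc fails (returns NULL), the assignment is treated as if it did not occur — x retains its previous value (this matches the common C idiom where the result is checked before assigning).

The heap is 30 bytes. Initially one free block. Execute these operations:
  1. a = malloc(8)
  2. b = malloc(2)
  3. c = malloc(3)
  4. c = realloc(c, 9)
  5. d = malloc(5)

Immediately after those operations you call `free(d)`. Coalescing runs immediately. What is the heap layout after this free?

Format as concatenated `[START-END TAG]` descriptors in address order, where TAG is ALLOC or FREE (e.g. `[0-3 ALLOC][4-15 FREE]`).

Op 1: a = malloc(8) -> a = 0; heap: [0-7 ALLOC][8-29 FREE]
Op 2: b = malloc(2) -> b = 8; heap: [0-7 ALLOC][8-9 ALLOC][10-29 FREE]
Op 3: c = malloc(3) -> c = 10; heap: [0-7 ALLOC][8-9 ALLOC][10-12 ALLOC][13-29 FREE]
Op 4: c = realloc(c, 9) -> c = 10; heap: [0-7 ALLOC][8-9 ALLOC][10-18 ALLOC][19-29 FREE]
Op 5: d = malloc(5) -> d = 19; heap: [0-7 ALLOC][8-9 ALLOC][10-18 ALLOC][19-23 ALLOC][24-29 FREE]
free(d): d = 19 -> block [19-23 ALLOC]; mark free, coalesce with adjacent free neighbors -> [0-7 ALLOC][8-9 ALLOC][10-18 ALLOC][19-29 FREE]

Answer: [0-7 ALLOC][8-9 ALLOC][10-18 ALLOC][19-29 FREE]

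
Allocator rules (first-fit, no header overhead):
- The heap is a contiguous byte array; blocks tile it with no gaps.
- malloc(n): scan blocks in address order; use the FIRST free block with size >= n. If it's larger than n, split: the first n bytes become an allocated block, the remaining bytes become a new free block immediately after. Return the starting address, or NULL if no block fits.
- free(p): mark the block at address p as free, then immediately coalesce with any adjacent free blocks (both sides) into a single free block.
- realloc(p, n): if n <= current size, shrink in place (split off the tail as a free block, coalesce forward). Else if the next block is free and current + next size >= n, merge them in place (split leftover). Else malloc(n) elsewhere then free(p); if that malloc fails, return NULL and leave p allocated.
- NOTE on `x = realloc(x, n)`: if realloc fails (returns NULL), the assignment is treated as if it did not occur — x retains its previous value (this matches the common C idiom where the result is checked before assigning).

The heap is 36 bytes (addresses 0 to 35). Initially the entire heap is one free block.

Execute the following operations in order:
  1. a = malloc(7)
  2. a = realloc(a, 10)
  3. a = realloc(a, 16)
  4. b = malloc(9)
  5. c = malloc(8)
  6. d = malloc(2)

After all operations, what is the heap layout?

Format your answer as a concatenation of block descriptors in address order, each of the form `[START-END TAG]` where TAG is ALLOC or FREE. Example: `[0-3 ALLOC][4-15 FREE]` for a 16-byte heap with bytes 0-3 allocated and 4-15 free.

Op 1: a = malloc(7) -> a = 0; heap: [0-6 ALLOC][7-35 FREE]
Op 2: a = realloc(a, 10) -> a = 0; heap: [0-9 ALLOC][10-35 FREE]
Op 3: a = realloc(a, 16) -> a = 0; heap: [0-15 ALLOC][16-35 FREE]
Op 4: b = malloc(9) -> b = 16; heap: [0-15 ALLOC][16-24 ALLOC][25-35 FREE]
Op 5: c = malloc(8) -> c = 25; heap: [0-15 ALLOC][16-24 ALLOC][25-32 ALLOC][33-35 FREE]
Op 6: d = malloc(2) -> d = 33; heap: [0-15 ALLOC][16-24 ALLOC][25-32 ALLOC][33-34 ALLOC][35-35 FREE]

Answer: [0-15 ALLOC][16-24 ALLOC][25-32 ALLOC][33-34 ALLOC][35-35 FREE]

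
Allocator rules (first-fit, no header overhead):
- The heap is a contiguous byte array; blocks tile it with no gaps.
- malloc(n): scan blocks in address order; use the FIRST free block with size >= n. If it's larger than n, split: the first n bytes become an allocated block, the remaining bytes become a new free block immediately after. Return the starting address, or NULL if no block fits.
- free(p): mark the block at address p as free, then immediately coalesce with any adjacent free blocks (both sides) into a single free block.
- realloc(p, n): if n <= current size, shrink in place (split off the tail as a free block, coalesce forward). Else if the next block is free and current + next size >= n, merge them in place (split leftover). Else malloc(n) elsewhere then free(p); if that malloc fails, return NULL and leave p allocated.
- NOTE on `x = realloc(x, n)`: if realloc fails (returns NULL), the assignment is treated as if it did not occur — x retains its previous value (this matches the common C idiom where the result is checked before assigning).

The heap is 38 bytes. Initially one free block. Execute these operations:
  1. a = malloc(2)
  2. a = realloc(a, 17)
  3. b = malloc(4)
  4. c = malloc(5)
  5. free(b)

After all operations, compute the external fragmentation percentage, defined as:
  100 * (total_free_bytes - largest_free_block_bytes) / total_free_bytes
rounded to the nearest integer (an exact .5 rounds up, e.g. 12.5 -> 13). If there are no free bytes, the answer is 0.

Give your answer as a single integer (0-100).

Answer: 25

Derivation:
Op 1: a = malloc(2) -> a = 0; heap: [0-1 ALLOC][2-37 FREE]
Op 2: a = realloc(a, 17) -> a = 0; heap: [0-16 ALLOC][17-37 FREE]
Op 3: b = malloc(4) -> b = 17; heap: [0-16 ALLOC][17-20 ALLOC][21-37 FREE]
Op 4: c = malloc(5) -> c = 21; heap: [0-16 ALLOC][17-20 ALLOC][21-25 ALLOC][26-37 FREE]
Op 5: free(b) -> (freed b); heap: [0-16 ALLOC][17-20 FREE][21-25 ALLOC][26-37 FREE]
Free blocks: [4 12] total_free=16 largest=12 -> 100*(16-12)/16 = 400/16 = 25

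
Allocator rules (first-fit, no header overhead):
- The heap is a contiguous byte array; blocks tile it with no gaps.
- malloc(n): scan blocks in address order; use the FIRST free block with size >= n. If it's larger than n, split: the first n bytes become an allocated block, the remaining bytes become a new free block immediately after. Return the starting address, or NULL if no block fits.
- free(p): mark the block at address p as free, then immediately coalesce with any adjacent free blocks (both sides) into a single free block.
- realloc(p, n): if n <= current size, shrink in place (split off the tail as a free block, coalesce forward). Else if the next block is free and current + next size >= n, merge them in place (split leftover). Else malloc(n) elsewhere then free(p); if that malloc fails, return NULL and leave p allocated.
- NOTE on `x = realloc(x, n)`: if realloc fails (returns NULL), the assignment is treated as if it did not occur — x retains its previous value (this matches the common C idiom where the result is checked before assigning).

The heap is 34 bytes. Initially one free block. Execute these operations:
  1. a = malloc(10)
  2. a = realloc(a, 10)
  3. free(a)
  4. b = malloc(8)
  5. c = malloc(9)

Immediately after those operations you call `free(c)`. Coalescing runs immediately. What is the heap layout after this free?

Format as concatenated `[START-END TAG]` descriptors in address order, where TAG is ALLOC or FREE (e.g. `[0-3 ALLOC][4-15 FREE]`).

Op 1: a = malloc(10) -> a = 0; heap: [0-9 ALLOC][10-33 FREE]
Op 2: a = realloc(a, 10) -> a = 0; heap: [0-9 ALLOC][10-33 FREE]
Op 3: free(a) -> (freed a); heap: [0-33 FREE]
Op 4: b = malloc(8) -> b = 0; heap: [0-7 ALLOC][8-33 FREE]
Op 5: c = malloc(9) -> c = 8; heap: [0-7 ALLOC][8-16 ALLOC][17-33 FREE]
free(c): c = 8 -> block [8-16 ALLOC]; mark free, coalesce with adjacent free neighbors -> [0-7 ALLOC][8-33 FREE]

Answer: [0-7 ALLOC][8-33 FREE]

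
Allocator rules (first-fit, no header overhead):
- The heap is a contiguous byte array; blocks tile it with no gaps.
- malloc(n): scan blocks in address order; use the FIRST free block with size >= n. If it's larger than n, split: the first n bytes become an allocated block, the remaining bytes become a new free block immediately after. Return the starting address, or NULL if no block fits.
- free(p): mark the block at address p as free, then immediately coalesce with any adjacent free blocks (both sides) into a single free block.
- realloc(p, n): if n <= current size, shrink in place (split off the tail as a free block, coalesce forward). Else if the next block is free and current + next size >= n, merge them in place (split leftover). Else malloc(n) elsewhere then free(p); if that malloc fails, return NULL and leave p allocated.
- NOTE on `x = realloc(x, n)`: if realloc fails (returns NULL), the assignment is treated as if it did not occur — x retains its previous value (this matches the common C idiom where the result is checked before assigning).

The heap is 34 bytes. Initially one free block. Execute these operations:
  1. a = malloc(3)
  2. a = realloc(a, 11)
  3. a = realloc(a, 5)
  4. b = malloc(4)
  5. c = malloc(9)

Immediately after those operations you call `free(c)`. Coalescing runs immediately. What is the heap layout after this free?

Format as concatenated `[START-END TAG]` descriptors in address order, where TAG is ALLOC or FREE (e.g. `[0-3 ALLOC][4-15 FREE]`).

Op 1: a = malloc(3) -> a = 0; heap: [0-2 ALLOC][3-33 FREE]
Op 2: a = realloc(a, 11) -> a = 0; heap: [0-10 ALLOC][11-33 FREE]
Op 3: a = realloc(a, 5) -> a = 0; heap: [0-4 ALLOC][5-33 FREE]
Op 4: b = malloc(4) -> b = 5; heap: [0-4 ALLOC][5-8 ALLOC][9-33 FREE]
Op 5: c = malloc(9) -> c = 9; heap: [0-4 ALLOC][5-8 ALLOC][9-17 ALLOC][18-33 FREE]
free(c): c = 9 -> block [9-17 ALLOC]; mark free, coalesce with adjacent free neighbors -> [0-4 ALLOC][5-8 ALLOC][9-33 FREE]

Answer: [0-4 ALLOC][5-8 ALLOC][9-33 FREE]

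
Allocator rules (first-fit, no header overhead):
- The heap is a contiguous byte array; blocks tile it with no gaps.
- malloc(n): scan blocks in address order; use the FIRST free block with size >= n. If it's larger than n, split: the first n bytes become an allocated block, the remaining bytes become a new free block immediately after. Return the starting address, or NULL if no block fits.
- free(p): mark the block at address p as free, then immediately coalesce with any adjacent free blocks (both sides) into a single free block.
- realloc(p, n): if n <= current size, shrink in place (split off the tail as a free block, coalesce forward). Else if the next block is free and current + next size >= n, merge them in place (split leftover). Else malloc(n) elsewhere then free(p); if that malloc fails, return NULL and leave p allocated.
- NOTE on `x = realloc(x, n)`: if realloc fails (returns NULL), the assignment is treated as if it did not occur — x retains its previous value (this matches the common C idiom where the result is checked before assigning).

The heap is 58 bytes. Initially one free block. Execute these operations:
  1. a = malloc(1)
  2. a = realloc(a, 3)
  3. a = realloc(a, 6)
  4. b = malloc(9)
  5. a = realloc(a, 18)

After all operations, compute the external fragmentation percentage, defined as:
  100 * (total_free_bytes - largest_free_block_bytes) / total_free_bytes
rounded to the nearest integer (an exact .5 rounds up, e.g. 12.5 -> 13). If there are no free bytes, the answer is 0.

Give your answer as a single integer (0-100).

Answer: 19

Derivation:
Op 1: a = malloc(1) -> a = 0; heap: [0-0 ALLOC][1-57 FREE]
Op 2: a = realloc(a, 3) -> a = 0; heap: [0-2 ALLOC][3-57 FREE]
Op 3: a = realloc(a, 6) -> a = 0; heap: [0-5 ALLOC][6-57 FREE]
Op 4: b = malloc(9) -> b = 6; heap: [0-5 ALLOC][6-14 ALLOC][15-57 FREE]
Op 5: a = realloc(a, 18) -> a = 15; heap: [0-5 FREE][6-14 ALLOC][15-32 ALLOC][33-57 FREE]
Free blocks: [6 25] total_free=31 largest=25 -> 100*(31-25)/31 = 600/31 ≈ 19.355 -> rounds to 19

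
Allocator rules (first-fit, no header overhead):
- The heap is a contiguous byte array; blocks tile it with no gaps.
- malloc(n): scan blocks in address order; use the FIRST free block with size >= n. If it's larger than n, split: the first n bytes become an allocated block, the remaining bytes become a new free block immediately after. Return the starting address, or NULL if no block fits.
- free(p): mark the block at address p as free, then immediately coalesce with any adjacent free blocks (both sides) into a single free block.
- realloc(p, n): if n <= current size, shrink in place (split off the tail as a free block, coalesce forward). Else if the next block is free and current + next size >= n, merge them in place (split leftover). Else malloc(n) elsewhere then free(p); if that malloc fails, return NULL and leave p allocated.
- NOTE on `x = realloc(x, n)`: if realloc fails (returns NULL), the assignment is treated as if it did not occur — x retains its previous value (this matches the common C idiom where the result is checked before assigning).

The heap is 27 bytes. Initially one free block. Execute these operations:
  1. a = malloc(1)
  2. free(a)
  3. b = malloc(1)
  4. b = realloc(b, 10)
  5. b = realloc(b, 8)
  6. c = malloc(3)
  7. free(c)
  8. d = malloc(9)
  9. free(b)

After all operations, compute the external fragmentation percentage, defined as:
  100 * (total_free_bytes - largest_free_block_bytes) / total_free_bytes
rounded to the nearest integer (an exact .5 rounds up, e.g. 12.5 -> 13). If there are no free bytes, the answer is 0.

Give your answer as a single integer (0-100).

Answer: 44

Derivation:
Op 1: a = malloc(1) -> a = 0; heap: [0-0 ALLOC][1-26 FREE]
Op 2: free(a) -> (freed a); heap: [0-26 FREE]
Op 3: b = malloc(1) -> b = 0; heap: [0-0 ALLOC][1-26 FREE]
Op 4: b = realloc(b, 10) -> b = 0; heap: [0-9 ALLOC][10-26 FREE]
Op 5: b = realloc(b, 8) -> b = 0; heap: [0-7 ALLOC][8-26 FREE]
Op 6: c = malloc(3) -> c = 8; heap: [0-7 ALLOC][8-10 ALLOC][11-26 FREE]
Op 7: free(c) -> (freed c); heap: [0-7 ALLOC][8-26 FREE]
Op 8: d = malloc(9) -> d = 8; heap: [0-7 ALLOC][8-16 ALLOC][17-26 FREE]
Op 9: free(b) -> (freed b); heap: [0-7 FREE][8-16 ALLOC][17-26 FREE]
Free blocks: [8 10] total_free=18 largest=10 -> 100*(18-10)/18 = 800/18 ≈ 44.444 -> rounds to 44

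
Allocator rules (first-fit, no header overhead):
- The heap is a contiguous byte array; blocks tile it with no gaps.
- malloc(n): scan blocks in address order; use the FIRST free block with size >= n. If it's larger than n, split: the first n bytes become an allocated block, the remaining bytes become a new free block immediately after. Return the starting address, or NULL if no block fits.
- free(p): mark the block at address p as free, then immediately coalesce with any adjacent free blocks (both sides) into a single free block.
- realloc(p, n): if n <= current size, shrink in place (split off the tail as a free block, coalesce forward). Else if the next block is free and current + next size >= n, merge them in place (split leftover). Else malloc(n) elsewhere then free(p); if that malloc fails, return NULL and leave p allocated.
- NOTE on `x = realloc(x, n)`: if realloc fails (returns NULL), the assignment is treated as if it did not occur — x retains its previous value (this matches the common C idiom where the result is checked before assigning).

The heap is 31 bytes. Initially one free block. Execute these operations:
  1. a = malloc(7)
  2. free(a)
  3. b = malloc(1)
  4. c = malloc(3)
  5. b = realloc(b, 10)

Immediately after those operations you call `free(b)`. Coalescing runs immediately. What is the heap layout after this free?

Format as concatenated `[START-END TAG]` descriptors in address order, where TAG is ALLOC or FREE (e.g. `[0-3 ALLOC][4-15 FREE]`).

Answer: [0-0 FREE][1-3 ALLOC][4-30 FREE]

Derivation:
Op 1: a = malloc(7) -> a = 0; heap: [0-6 ALLOC][7-30 FREE]
Op 2: free(a) -> (freed a); heap: [0-30 FREE]
Op 3: b = malloc(1) -> b = 0; heap: [0-0 ALLOC][1-30 FREE]
Op 4: c = malloc(3) -> c = 1; heap: [0-0 ALLOC][1-3 ALLOC][4-30 FREE]
Op 5: b = realloc(b, 10) -> b = 4; heap: [0-0 FREE][1-3 ALLOC][4-13 ALLOC][14-30 FREE]
free(b): b = 4 -> block [4-13 ALLOC]; mark free, coalesce with adjacent free neighbors -> [0-0 FREE][1-3 ALLOC][4-30 FREE]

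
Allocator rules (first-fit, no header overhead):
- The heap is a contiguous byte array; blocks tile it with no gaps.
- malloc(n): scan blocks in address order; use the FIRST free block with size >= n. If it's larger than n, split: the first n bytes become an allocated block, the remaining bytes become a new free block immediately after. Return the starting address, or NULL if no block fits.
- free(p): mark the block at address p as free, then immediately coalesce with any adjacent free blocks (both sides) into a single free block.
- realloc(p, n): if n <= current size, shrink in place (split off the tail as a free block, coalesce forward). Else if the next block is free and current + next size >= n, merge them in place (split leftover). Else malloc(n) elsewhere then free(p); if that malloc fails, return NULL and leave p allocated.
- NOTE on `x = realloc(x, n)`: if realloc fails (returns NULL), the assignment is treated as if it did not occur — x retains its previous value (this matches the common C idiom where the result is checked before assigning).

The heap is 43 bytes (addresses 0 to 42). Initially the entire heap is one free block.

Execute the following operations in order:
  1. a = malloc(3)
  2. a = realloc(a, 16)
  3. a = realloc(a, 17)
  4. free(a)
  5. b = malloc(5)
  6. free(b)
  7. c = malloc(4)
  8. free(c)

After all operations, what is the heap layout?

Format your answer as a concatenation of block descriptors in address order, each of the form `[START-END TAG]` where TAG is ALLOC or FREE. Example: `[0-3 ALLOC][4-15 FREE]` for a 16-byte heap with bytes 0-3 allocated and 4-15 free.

Op 1: a = malloc(3) -> a = 0; heap: [0-2 ALLOC][3-42 FREE]
Op 2: a = realloc(a, 16) -> a = 0; heap: [0-15 ALLOC][16-42 FREE]
Op 3: a = realloc(a, 17) -> a = 0; heap: [0-16 ALLOC][17-42 FREE]
Op 4: free(a) -> (freed a); heap: [0-42 FREE]
Op 5: b = malloc(5) -> b = 0; heap: [0-4 ALLOC][5-42 FREE]
Op 6: free(b) -> (freed b); heap: [0-42 FREE]
Op 7: c = malloc(4) -> c = 0; heap: [0-3 ALLOC][4-42 FREE]
Op 8: free(c) -> (freed c); heap: [0-42 FREE]

Answer: [0-42 FREE]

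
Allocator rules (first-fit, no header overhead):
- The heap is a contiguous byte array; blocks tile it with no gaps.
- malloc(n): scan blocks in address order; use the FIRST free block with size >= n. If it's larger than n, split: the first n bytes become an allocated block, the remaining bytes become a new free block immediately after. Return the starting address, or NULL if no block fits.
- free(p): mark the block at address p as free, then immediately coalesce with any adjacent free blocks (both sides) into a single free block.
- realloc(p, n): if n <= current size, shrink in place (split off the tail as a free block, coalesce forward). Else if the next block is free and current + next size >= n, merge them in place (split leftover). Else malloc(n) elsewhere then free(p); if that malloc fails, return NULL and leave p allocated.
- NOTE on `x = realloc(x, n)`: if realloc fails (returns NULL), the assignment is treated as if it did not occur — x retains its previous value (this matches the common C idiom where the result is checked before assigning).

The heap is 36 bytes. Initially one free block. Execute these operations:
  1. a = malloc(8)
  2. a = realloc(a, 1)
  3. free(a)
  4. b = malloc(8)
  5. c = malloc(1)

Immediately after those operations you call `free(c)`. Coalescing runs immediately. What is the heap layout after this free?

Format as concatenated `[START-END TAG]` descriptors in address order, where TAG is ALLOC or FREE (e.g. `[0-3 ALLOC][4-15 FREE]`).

Answer: [0-7 ALLOC][8-35 FREE]

Derivation:
Op 1: a = malloc(8) -> a = 0; heap: [0-7 ALLOC][8-35 FREE]
Op 2: a = realloc(a, 1) -> a = 0; heap: [0-0 ALLOC][1-35 FREE]
Op 3: free(a) -> (freed a); heap: [0-35 FREE]
Op 4: b = malloc(8) -> b = 0; heap: [0-7 ALLOC][8-35 FREE]
Op 5: c = malloc(1) -> c = 8; heap: [0-7 ALLOC][8-8 ALLOC][9-35 FREE]
free(c): c = 8 -> block [8-8 ALLOC]; mark free, coalesce with adjacent free neighbors -> [0-7 ALLOC][8-35 FREE]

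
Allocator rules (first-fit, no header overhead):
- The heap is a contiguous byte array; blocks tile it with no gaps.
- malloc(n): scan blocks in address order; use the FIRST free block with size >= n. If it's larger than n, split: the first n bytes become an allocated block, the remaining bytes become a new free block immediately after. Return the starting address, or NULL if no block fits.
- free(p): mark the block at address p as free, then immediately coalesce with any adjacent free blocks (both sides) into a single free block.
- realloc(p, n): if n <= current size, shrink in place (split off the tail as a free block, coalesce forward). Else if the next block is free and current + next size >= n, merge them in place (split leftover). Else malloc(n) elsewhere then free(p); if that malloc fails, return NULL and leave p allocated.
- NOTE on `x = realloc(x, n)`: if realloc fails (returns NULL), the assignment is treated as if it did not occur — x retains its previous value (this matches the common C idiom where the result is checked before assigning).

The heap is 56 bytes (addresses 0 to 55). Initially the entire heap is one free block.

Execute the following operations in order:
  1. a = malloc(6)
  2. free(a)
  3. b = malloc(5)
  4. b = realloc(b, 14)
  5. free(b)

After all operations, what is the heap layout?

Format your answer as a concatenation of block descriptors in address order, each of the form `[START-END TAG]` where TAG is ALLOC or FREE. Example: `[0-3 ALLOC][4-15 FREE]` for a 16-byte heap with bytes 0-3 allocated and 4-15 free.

Answer: [0-55 FREE]

Derivation:
Op 1: a = malloc(6) -> a = 0; heap: [0-5 ALLOC][6-55 FREE]
Op 2: free(a) -> (freed a); heap: [0-55 FREE]
Op 3: b = malloc(5) -> b = 0; heap: [0-4 ALLOC][5-55 FREE]
Op 4: b = realloc(b, 14) -> b = 0; heap: [0-13 ALLOC][14-55 FREE]
Op 5: free(b) -> (freed b); heap: [0-55 FREE]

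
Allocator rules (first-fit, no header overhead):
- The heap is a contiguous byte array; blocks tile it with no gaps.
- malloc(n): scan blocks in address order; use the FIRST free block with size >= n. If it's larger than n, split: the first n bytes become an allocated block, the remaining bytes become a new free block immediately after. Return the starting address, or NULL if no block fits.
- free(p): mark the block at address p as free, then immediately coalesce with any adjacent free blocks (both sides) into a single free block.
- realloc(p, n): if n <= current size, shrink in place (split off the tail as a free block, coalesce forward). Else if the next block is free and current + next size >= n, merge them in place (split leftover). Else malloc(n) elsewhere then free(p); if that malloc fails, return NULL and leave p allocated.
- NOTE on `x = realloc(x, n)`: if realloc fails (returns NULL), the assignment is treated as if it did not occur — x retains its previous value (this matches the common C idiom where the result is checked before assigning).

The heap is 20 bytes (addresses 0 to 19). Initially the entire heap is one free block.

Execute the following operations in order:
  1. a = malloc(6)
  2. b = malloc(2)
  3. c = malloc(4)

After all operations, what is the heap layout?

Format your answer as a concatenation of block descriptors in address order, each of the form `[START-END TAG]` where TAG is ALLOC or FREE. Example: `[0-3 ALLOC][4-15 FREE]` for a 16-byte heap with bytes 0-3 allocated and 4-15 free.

Op 1: a = malloc(6) -> a = 0; heap: [0-5 ALLOC][6-19 FREE]
Op 2: b = malloc(2) -> b = 6; heap: [0-5 ALLOC][6-7 ALLOC][8-19 FREE]
Op 3: c = malloc(4) -> c = 8; heap: [0-5 ALLOC][6-7 ALLOC][8-11 ALLOC][12-19 FREE]

Answer: [0-5 ALLOC][6-7 ALLOC][8-11 ALLOC][12-19 FREE]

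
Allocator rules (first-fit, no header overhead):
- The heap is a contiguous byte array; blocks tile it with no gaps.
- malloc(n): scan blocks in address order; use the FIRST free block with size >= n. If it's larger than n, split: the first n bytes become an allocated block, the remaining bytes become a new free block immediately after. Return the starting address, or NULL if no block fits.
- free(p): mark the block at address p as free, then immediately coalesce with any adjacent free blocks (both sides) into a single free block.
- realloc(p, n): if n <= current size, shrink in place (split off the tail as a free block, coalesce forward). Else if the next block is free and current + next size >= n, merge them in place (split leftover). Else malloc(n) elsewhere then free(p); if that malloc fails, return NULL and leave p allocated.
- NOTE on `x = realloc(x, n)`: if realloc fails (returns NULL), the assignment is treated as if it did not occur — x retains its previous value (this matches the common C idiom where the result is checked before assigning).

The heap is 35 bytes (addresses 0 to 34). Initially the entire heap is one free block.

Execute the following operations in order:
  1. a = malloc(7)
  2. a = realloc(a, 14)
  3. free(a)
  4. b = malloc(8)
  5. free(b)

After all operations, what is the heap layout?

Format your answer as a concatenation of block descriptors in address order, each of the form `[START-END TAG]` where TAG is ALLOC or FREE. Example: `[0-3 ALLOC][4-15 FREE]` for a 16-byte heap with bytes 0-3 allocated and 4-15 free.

Answer: [0-34 FREE]

Derivation:
Op 1: a = malloc(7) -> a = 0; heap: [0-6 ALLOC][7-34 FREE]
Op 2: a = realloc(a, 14) -> a = 0; heap: [0-13 ALLOC][14-34 FREE]
Op 3: free(a) -> (freed a); heap: [0-34 FREE]
Op 4: b = malloc(8) -> b = 0; heap: [0-7 ALLOC][8-34 FREE]
Op 5: free(b) -> (freed b); heap: [0-34 FREE]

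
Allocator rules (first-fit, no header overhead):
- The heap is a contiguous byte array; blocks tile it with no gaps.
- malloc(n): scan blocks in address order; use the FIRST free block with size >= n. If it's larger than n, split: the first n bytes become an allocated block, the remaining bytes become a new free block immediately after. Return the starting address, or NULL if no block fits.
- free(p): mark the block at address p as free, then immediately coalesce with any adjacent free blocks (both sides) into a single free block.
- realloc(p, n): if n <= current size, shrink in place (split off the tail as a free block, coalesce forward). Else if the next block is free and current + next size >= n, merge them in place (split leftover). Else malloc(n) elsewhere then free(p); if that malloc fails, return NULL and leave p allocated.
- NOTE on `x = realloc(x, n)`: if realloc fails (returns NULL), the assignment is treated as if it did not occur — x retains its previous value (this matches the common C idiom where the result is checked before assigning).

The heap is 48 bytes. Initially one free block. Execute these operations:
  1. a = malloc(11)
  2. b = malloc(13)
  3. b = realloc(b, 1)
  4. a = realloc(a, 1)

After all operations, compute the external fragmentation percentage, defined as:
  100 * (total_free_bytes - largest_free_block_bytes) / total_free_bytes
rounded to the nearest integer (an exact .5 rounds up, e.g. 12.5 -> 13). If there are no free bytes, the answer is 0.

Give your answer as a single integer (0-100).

Op 1: a = malloc(11) -> a = 0; heap: [0-10 ALLOC][11-47 FREE]
Op 2: b = malloc(13) -> b = 11; heap: [0-10 ALLOC][11-23 ALLOC][24-47 FREE]
Op 3: b = realloc(b, 1) -> b = 11; heap: [0-10 ALLOC][11-11 ALLOC][12-47 FREE]
Op 4: a = realloc(a, 1) -> a = 0; heap: [0-0 ALLOC][1-10 FREE][11-11 ALLOC][12-47 FREE]
Free blocks: [10 36] total_free=46 largest=36 -> 100*(46-36)/46 = 1000/46 ≈ 21.739 -> rounds to 22

Answer: 22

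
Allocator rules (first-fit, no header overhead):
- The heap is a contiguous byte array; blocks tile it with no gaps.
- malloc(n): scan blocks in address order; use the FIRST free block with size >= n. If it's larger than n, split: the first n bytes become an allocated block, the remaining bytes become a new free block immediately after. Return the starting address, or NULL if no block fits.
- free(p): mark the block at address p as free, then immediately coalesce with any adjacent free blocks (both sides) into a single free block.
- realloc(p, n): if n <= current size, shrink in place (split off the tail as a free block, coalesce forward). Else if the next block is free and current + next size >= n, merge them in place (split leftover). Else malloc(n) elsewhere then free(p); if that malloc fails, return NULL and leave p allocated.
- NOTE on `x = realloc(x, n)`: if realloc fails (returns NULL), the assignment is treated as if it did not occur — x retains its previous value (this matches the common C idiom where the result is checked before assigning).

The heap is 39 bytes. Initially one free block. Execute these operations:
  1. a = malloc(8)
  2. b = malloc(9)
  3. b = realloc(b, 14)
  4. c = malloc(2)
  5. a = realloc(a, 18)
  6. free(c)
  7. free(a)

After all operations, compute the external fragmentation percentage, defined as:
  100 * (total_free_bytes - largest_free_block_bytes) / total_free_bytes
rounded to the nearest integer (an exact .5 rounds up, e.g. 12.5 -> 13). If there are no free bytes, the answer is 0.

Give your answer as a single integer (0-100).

Answer: 32

Derivation:
Op 1: a = malloc(8) -> a = 0; heap: [0-7 ALLOC][8-38 FREE]
Op 2: b = malloc(9) -> b = 8; heap: [0-7 ALLOC][8-16 ALLOC][17-38 FREE]
Op 3: b = realloc(b, 14) -> b = 8; heap: [0-7 ALLOC][8-21 ALLOC][22-38 FREE]
Op 4: c = malloc(2) -> c = 22; heap: [0-7 ALLOC][8-21 ALLOC][22-23 ALLOC][24-38 FREE]
Op 5: a = realloc(a, 18) -> NULL (a unchanged); heap: [0-7 ALLOC][8-21 ALLOC][22-23 ALLOC][24-38 FREE]
Op 6: free(c) -> (freed c); heap: [0-7 ALLOC][8-21 ALLOC][22-38 FREE]
Op 7: free(a) -> (freed a); heap: [0-7 FREE][8-21 ALLOC][22-38 FREE]
Free blocks: [8 17] total_free=25 largest=17 -> 100*(25-17)/25 = 800/25 = 32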